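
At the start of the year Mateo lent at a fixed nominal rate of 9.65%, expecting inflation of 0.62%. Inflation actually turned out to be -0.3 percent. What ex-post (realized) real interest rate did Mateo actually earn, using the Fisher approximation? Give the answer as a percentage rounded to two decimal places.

Ex-post: 9.65% − (-0.3%) = 9.950%
So the realized real rate is 9.95%.

9.95%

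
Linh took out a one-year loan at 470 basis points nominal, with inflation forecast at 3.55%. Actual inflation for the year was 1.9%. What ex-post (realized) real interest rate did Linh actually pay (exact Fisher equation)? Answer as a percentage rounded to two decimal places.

2.75%

Ex-post: (1 + 0.0470)/(1 + 0.0190) − 1 = 2.7478%
So the realized real rate is 2.75%.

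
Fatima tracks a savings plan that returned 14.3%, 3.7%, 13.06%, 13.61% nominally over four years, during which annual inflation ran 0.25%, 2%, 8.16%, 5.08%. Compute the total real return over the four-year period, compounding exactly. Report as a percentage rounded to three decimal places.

Nominal growth factor = 1.1430 × 1.0370 × 1.1306 × 1.1361 = 1.522476
Price-level growth factor = 1.0025 × 1.0200 × 1.0816 × 1.0508 = 1.162174
Real growth factor = 1.522476 / 1.162174 = 1.310024
Total real return = 1.310024 − 1 → 31.002%.

31.002%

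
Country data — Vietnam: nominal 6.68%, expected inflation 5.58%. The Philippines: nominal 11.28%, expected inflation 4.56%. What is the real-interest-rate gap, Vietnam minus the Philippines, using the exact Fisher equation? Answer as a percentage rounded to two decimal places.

Vietnam: (1 + 0.0668)/(1 + 0.0558) − 1 = 1.0419%
The Philippines: (1 + 0.1128)/(1 + 0.0456) − 1 = 6.4269%
Differential = 1.0419% − 6.4269% = -5.3851% → -5.39%.

-5.39%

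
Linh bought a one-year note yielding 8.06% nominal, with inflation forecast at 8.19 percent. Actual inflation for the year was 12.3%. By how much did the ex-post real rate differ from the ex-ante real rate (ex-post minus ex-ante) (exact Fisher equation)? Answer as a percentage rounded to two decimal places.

Ex-ante: (1 + 0.0806)/(1 + 0.0819) − 1 = -0.1202%
Ex-post: (1 + 0.0806)/(1 + 0.1230) − 1 = -3.7756%
Difference (ex-post − ex-ante) = -3.6554% → -3.66%.

-3.66%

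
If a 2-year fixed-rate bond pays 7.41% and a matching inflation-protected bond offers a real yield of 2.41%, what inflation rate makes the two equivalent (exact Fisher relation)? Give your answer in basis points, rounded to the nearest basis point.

(1 + π) = (1 + i)/(1 + r) = 1.07410 / 1.02410 = 1.048823
Break-even inflation = 1.048823 − 1 → 488 basis points.

488 basis points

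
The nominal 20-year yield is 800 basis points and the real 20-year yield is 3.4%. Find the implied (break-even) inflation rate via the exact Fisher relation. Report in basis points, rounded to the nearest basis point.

(1 + π) = (1 + i)/(1 + r) = 1.08000 / 1.03400 = 1.044487
Break-even inflation = 1.044487 − 1 → 445 basis points.

445 basis points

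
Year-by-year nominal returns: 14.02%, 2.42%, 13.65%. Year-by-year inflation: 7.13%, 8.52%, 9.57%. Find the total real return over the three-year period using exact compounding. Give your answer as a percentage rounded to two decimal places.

Nominal growth factor = 1.1402 × 1.0242 × 1.1365 = 1.327197
Price-level growth factor = 1.0713 × 1.0852 × 1.0957 = 1.273833
Real growth factor = 1.327197 / 1.273833 = 1.041892
Total real return = 1.041892 − 1 → 4.19%.

4.19%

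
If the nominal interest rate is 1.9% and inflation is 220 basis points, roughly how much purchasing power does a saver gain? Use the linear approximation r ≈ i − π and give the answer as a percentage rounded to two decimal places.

-0.30%

r ≈ i − π = 1.9% − 2.2% = -0.30%.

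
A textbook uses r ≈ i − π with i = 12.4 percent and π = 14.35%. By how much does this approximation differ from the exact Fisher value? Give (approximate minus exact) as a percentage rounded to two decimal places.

-0.24%

Approximate: r ≈ 12.400% − 14.350% = -1.9500%
Exact: (1 + 0.1240)/(1 + 0.1435) − 1 = -1.7053%
Error = -1.9500% − (-1.7053%) = -0.2447% → -0.24%.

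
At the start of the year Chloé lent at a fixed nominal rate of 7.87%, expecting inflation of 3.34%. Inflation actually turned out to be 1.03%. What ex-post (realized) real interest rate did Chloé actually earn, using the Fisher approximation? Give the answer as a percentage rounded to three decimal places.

6.840%

Ex-post: 7.87% − 1.03% = 6.840%
So the realized real rate is 6.840%.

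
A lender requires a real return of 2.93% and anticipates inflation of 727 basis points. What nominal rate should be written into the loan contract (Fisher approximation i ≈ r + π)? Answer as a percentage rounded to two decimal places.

10.20%

i ≈ r + π = 2.93% + 7.27% = 10.20%.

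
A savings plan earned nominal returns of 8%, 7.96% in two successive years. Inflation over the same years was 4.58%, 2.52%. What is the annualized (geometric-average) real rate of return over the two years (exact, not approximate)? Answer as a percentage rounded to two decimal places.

4.28%

Compound the nominal returns: 1.0800 × 1.0796 = 1.16596800.
Compound inflation: 1.0458 × 1.0252 = 1.07215416.
Deflate: 1.16596800 / 1.07215416 = 1.08750033.
Annualized real rate = 1.08750033^(1/2) − 1 = 4.2833% → 4.28%.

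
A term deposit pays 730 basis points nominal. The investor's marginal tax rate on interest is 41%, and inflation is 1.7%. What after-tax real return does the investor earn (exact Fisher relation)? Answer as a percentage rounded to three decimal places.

2.563%

After-tax nominal return = 7.3% × (1 − 0.41) = 4.3070%.
1 + r = 1.04307 / 1.01700 = 1.025634
After-tax real rate = 1.025634 − 1 → 2.563%.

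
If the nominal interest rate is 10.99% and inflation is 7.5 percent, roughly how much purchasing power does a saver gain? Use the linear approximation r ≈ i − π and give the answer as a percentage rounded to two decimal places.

r ≈ i − π = 10.99% − 7.5% = 3.49%.

3.49%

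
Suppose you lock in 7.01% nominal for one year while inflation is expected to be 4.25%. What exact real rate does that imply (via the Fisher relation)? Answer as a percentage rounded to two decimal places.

2.65%

1 + r = 1.07010 / 1.04250 = 1.026475
r = 1.026475 − 1 = 2.6475%, i.e. 2.65%.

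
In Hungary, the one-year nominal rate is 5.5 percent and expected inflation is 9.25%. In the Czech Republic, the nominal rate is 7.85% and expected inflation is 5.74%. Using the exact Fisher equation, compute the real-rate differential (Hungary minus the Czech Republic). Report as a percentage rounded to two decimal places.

Hungary: (1 + 0.0550)/(1 + 0.0925) − 1 = -3.4325%
The Czech Republic: (1 + 0.0785)/(1 + 0.0574) − 1 = 1.9955%
Differential = -3.4325% − 1.9955% = -5.4280% → -5.43%.

-5.43%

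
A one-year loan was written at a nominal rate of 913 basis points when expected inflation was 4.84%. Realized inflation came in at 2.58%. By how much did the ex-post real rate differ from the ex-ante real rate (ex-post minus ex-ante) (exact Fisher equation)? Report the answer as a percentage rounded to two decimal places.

Ex-ante: (1 + 0.0913)/(1 + 0.0484) − 1 = 4.0919%
Ex-post: (1 + 0.0913)/(1 + 0.0258) − 1 = 6.3853%
Difference (ex-post − ex-ante) = 2.2933% → 2.29%.

2.29%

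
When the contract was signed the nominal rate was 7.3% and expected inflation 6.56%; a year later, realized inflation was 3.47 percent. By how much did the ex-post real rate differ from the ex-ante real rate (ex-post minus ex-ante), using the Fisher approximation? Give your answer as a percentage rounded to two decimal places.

Ex-ante: 7.3% − 6.56% = 0.740%
Ex-post: 7.3% − 3.47% = 3.830%
Difference (ex-post − ex-ante) = 3.0900% → 3.09%.

3.09%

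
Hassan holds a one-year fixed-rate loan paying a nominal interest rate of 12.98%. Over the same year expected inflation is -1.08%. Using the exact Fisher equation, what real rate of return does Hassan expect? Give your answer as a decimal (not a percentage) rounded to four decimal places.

0.1421

1 + r = 1.12980 / 0.98920 = 1.142135
r = 1.142135 − 1 = 14.2135%, i.e. 0.1421.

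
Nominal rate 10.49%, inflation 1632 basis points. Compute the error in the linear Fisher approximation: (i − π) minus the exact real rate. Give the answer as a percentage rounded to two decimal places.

-0.82%

Approximate: r ≈ 10.490% − 16.320% = -5.8300%
Exact: (1 + 0.1049)/(1 + 0.1632) − 1 = -5.0120%
Error = -5.8300% − (-5.0120%) = -0.8180% → -0.82%.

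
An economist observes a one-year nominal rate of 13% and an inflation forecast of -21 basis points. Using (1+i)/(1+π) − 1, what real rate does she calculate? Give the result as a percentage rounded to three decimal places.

13.238%

By the Fisher identity, 1 + r = (1 + i)/(1 + π).
1 + r = 1.13000 / 0.99790 = 1.132378
r = 1.132378 − 1 = 13.2378%, i.e. 13.238%.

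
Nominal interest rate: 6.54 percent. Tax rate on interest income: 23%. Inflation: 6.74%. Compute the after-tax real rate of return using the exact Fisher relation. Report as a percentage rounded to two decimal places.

After-tax nominal return = 6.54% × (1 − 0.23) = 5.0358%.
1 + r = 1.050358 / 1.06740 = 0.984034
After-tax real rate = 0.984034 − 1 → -1.60%.

-1.60%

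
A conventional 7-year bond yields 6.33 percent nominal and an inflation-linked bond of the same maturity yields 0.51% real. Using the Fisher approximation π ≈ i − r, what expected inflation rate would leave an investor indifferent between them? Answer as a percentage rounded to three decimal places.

5.820%

π ≈ i − r = 6.33% − 0.51% → 5.820%.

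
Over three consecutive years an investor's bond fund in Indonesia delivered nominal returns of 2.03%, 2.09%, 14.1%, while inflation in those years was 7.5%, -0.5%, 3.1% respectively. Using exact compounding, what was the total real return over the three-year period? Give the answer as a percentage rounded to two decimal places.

7.77%

Compound the nominal returns: 1.0203 × 1.0209 × 1.1410 = 1.188493.
Compound inflation: 1.0750 × 0.9950 × 1.0310 = 1.102783.
Deflate: 1.188493 / 1.102783 = 1.077721.
Total real return = 1.077721 − 1 → 7.77%.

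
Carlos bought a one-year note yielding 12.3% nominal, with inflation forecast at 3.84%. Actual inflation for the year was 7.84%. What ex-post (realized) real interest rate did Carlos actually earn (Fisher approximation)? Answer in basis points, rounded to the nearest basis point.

Ex-post: 12.3% − 7.84% = 4.460%
So the realized real rate is 446 basis points.

446 basis points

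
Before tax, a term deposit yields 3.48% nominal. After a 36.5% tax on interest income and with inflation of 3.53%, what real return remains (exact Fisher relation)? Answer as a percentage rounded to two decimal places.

-1.28%

After-tax nominal return = 3.48% × (1 − 0.365) = 2.2098%.
1 + r = 1.022098 / 1.03530 = 0.987248
After-tax real rate = 0.987248 − 1 → -1.28%.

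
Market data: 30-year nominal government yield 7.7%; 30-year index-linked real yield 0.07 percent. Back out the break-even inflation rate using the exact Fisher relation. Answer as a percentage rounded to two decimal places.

7.62%

(1 + π) = (1 + i)/(1 + r) = 1.07700 / 1.00070 = 1.076247
Break-even inflation = 1.076247 − 1 → 7.62%.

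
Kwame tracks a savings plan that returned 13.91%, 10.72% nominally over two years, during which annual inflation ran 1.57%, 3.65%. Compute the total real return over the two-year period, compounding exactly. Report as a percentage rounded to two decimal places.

19.80%

Nominal growth factor = 1.1391 × 1.1072 = 1.261212
Price-level growth factor = 1.0157 × 1.0365 = 1.052773
Real growth factor = 1.261212 / 1.052773 = 1.197990
Total real return = 1.197990 − 1 → 19.80%.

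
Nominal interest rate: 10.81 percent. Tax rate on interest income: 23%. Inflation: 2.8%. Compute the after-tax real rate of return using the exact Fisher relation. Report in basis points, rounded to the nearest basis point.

537 basis points

After-tax nominal return = 10.81% × (1 − 0.23) = 8.3237%.
1 + r = 1.083237 / 1.02800 = 1.053732
After-tax real rate = 1.053732 − 1 → 537 basis points.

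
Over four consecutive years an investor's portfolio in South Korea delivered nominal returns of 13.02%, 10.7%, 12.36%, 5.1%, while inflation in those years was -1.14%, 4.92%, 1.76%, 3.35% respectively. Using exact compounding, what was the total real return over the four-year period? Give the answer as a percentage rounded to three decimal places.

Compound the nominal returns: 1.1302 × 1.1070 × 1.1236 × 1.0510 = 1.477466.
Compound inflation: 0.9886 × 1.0492 × 1.0176 × 1.0335 = 1.090854.
Deflate: 1.477466 / 1.090854 = 1.354412.
Total real return = 1.354412 − 1 → 35.441%.

35.441%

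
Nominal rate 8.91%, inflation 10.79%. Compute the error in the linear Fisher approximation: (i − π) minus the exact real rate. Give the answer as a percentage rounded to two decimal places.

Approximate: r ≈ 8.910% − 10.790% = -1.8800%
Exact: (1 + 0.0891)/(1 + 0.1079) − 1 = -1.6969%
Error = -1.8800% − (-1.6969%) = -0.1831% → -0.18%.

-0.18%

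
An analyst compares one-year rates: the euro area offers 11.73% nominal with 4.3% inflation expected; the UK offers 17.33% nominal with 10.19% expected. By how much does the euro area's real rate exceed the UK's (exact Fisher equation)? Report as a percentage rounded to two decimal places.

0.64%

The euro area: (1 + 0.1173)/(1 + 0.0430) − 1 = 7.1237%
The UK: (1 + 0.1733)/(1 + 0.1019) − 1 = 6.4797%
Differential = 7.1237% − 6.4797% = 0.6440% → 0.64%.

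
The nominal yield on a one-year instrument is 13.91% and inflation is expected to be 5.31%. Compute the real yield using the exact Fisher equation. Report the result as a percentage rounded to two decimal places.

8.17%

1 + r = 1.13910 / 1.05310 = 1.081664
r = 1.081664 − 1 = 8.1664%, i.e. 8.17%.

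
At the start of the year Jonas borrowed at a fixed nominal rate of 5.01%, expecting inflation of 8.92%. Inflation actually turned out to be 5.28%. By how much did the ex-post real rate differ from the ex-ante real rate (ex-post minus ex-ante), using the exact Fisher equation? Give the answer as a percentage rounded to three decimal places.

Ex-ante: (1 + 0.0501)/(1 + 0.0892) − 1 = -3.5898%
Ex-post: (1 + 0.0501)/(1 + 0.0528) − 1 = -0.2565%
Difference (ex-post − ex-ante) = 3.3333% → 3.333%.

3.333%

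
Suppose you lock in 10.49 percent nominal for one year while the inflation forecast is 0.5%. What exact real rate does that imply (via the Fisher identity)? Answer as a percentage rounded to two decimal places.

9.94%

By the Fisher identity, 1 + r = (1 + i)/(1 + π).
1 + r = 1.10490 / 1.00500 = 1.099403
r = 1.099403 − 1 = 9.9403%, i.e. 9.94%.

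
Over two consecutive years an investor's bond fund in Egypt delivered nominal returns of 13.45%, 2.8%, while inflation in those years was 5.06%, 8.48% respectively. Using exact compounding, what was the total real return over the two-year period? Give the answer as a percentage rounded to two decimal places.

Compound the nominal returns: 1.1345 × 1.0280 = 1.166266.
Compound inflation: 1.0506 × 1.0848 = 1.139691.
Deflate: 1.166266 / 1.139691 = 1.023318.
Total real return = 1.023318 − 1 → 2.33%.

2.33%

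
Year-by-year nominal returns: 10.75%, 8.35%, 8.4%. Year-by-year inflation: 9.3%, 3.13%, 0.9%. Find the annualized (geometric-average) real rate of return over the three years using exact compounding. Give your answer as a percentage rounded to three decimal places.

4.577%

Compound the nominal returns: 1.1075 × 1.0835 × 1.0840 = 1.30077426.
Compound inflation: 1.0930 × 1.0313 × 1.0090 = 1.13735580.
Deflate: 1.30077426 / 1.13735580 = 1.14368279.
Annualized real rate = 1.14368279^(1/3) − 1 = 4.5768% → 4.577%.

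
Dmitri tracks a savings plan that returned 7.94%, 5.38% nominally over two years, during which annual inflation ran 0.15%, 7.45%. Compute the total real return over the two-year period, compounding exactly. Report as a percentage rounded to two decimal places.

5.70%

Compound the nominal returns: 1.0794 × 1.0538 = 1.137472.
Compound inflation: 1.0015 × 1.0745 = 1.076112.
Deflate: 1.137472 / 1.076112 = 1.057020.
Total real return = 1.057020 − 1 → 5.70%.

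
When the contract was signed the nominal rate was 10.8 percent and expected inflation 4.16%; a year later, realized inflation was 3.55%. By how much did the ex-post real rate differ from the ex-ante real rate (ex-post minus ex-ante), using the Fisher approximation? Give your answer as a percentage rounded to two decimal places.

0.61%

Ex-ante: 10.8% − 4.16% = 6.640%
Ex-post: 10.8% − 3.55% = 7.250%
Difference (ex-post − ex-ante) = 0.6100% → 0.61%.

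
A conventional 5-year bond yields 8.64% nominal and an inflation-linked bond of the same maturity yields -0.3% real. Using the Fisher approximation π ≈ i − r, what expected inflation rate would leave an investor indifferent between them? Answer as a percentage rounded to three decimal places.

8.940%

π ≈ i − r = 8.64% − (-0.3%) → 8.940%.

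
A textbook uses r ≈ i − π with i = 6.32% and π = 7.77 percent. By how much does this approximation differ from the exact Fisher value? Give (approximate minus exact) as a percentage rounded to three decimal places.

-0.105%

Approximate: r ≈ 6.320% − 7.770% = -1.4500%
Exact: (1 + 0.0632)/(1 + 0.0777) − 1 = -1.34546%
Error = -1.4500% − (-1.34546%) = -0.10454% → -0.105%.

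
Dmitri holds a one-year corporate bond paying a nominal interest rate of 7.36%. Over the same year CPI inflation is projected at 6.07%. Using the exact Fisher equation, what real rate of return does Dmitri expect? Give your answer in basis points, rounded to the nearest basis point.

By the Fisher equation, 1 + r = (1 + i)/(1 + π).
1 + r = 1.07360 / 1.06070 = 1.012162
r = 1.012162 − 1 = 1.2162%, i.e. 122 basis points.

122 basis points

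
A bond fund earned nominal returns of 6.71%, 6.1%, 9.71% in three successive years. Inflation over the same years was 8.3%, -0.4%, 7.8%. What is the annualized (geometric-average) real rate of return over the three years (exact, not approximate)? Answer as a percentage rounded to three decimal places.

2.224%

Nominal growth factor = 1.0671 × 1.0610 × 1.0971 = 1.24212905
Price-level growth factor = 1.0830 × 0.9960 × 1.0780 = 1.16280410
Real growth factor = 1.24212905 / 1.16280410 = 1.06821867
Annualized real rate = 1.06821867^(1/3) − 1 = 2.2241% → 2.224%.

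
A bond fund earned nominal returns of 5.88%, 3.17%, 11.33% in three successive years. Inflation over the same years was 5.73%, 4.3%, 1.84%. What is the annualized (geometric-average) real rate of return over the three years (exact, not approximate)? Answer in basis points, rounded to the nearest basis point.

269 basis points

Nominal growth factor = 1.0588 × 1.0317 × 1.1133 = 1.21612880
Price-level growth factor = 1.0573 × 1.0430 × 1.0184 = 1.12305476
Real growth factor = 1.21612880 / 1.12305476 = 1.08287578
Annualized real rate = 1.08287578^(1/3) − 1 = 2.6895% → 269 basis points.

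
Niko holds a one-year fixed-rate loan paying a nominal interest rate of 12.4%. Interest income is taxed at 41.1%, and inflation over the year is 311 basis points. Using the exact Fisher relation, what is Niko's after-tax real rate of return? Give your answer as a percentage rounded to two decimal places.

After-tax nominal return = 12.4% × (1 − 0.411) = 7.3036%.
1 + r = 1.073036 / 1.03110 = 1.040671
After-tax real rate = 1.040671 − 1 → 4.07%.

4.07%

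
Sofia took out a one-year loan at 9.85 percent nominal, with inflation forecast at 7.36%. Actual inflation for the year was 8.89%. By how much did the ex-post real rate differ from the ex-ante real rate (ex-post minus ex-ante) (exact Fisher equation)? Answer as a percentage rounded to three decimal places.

-1.438%

Ex-ante: (1 + 0.0985)/(1 + 0.0736) − 1 = 2.3193%
Ex-post: (1 + 0.0985)/(1 + 0.0889) − 1 = 0.8816%
Difference (ex-post − ex-ante) = -1.4377% → -1.438%.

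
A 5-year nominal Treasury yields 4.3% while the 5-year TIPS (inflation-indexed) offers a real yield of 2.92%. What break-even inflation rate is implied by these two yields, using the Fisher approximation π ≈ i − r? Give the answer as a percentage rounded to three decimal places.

π ≈ i − r = 4.3% − 2.92% → 1.380%.

1.380%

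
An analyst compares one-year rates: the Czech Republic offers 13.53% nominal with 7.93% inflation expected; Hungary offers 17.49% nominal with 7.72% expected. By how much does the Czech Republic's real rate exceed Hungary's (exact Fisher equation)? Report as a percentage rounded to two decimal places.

The Czech Republic: (1 + 0.1353)/(1 + 0.0793) − 1 = 5.1885%
Hungary: (1 + 0.1749)/(1 + 0.0772) − 1 = 9.0698%
Differential = 5.1885% − 9.0698% = -3.8813% → -3.88%.

-3.88%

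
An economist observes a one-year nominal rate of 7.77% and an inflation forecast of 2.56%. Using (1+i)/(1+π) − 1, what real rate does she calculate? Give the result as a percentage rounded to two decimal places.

By the Fisher equation, 1 + r = (1 + i)/(1 + π).
1 + r = 1.07770 / 1.02560 = 1.050800
r = 1.050800 − 1 = 5.0800%, i.e. 5.08%.

5.08%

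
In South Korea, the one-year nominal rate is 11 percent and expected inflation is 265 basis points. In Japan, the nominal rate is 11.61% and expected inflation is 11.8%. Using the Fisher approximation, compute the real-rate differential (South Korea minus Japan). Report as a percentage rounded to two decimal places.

8.54%

South Korea: 11% − 2.65% = 8.350%
Japan: 11.61% − 11.8% = -0.190%
Differential = 8.540% → 8.54%.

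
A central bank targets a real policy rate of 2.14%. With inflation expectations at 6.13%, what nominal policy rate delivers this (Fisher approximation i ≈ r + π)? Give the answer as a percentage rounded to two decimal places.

8.27%

i ≈ r + π = 2.14% + 6.13% = 8.27%.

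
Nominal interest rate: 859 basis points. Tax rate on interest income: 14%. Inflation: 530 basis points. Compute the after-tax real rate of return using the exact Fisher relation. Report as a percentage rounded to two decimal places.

After-tax nominal return = 8.59% × (1 − 0.14) = 7.3874%.
1 + r = 1.073874 / 1.05300 = 1.019823
After-tax real rate = 1.019823 − 1 → 1.98%.

1.98%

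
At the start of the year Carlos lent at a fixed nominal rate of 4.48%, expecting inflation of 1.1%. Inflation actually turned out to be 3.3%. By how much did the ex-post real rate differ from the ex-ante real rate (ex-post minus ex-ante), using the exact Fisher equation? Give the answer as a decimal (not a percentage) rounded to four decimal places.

-0.0220

Ex-ante: (1 + 0.0448)/(1 + 0.0110) − 1 = 3.3432%
Ex-post: (1 + 0.0448)/(1 + 0.0330) − 1 = 1.1423%
Difference (ex-post − ex-ante) = -2.2009% → -0.0220.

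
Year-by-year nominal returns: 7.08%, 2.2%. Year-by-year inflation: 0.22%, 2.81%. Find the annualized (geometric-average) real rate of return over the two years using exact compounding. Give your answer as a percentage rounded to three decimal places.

3.059%

Nominal growth factor = 1.0708 × 1.0220 = 1.09435760
Price-level growth factor = 1.0022 × 1.0281 = 1.03036182
Real growth factor = 1.09435760 / 1.03036182 = 1.06211001
Annualized real rate = 1.06211001^(1/2) − 1 = 3.0587% → 3.059%.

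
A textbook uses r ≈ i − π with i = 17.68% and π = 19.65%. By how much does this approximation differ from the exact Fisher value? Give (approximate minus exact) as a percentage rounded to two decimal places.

Approximate: r ≈ 17.680% − 19.650% = -1.9700%
Exact: (1 + 0.1768)/(1 + 0.1965) − 1 = -1.6465%
Error = -1.9700% − (-1.6465%) = -0.3235% → -0.32%.

-0.32%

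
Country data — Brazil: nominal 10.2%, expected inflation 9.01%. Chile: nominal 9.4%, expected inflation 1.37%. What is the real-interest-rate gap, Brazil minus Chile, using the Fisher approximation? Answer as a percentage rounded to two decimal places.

-6.84%

Brazil: 10.2% − 9.01% = 1.190%
Chile: 9.4% − 1.37% = 8.030%
Differential = -6.840% → -6.84%.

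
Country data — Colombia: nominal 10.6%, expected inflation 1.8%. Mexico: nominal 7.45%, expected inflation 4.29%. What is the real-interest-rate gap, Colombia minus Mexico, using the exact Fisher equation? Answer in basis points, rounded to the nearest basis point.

Colombia: (1 + 0.1060)/(1 + 0.0180) − 1 = 8.6444%
Mexico: (1 + 0.0745)/(1 + 0.0429) − 1 = 3.0300%
Differential = 8.6444% − 3.0300% = 5.6144% → 561 basis points.

561 basis points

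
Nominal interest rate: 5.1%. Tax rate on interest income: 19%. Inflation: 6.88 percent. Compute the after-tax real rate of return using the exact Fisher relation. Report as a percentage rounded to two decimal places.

-2.57%

After-tax nominal return = 5.1% × (1 − 0.19) = 4.1310%.
1 + r = 1.04131 / 1.06880 = 0.974280
After-tax real rate = 0.974280 − 1 → -2.57%.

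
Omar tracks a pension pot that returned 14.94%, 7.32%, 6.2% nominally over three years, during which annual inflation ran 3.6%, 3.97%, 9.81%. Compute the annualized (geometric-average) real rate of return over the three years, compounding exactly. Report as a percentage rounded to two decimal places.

Nominal growth factor = 1.1494 × 1.0732 × 1.0620 = 1.31001532
Price-level growth factor = 1.0360 × 1.0397 × 1.0981 = 1.18279557
Real growth factor = 1.31001532 / 1.18279557 = 1.10755852
Annualized real rate = 1.10755852^(1/3) − 1 = 3.4639% → 3.46%.

3.46%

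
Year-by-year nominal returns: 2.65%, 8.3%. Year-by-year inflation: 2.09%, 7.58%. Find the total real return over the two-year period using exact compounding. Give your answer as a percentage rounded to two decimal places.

Nominal growth factor = 1.0265 × 1.0830 = 1.111700
Price-level growth factor = 1.0209 × 1.0758 = 1.098284
Real growth factor = 1.111700 / 1.098284 = 1.012215
Total real return = 1.012215 − 1 → 1.22%.

1.22%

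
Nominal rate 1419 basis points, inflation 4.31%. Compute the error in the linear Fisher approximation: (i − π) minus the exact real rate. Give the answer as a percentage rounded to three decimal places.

0.408%

Approximate: r ≈ 14.190% − 4.310% = 9.8800%
Exact: (1 + 0.1419)/(1 + 0.0431) − 1 = 9.4718%
Error = 9.8800% − 9.4718% = 0.4082% → 0.408%.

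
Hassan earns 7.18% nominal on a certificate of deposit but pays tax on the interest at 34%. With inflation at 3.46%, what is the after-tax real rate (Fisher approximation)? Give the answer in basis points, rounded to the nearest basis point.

After-tax nominal return = 7.18% × (1 − 0.34) = 4.7388%.
r ≈ 4.7388% − 3.46% → 128 basis points.

128 basis points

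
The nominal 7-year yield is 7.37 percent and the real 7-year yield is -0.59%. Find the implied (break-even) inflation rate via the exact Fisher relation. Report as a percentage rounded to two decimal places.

8.01%

(1 + π) = (1 + i)/(1 + r) = 1.07370 / 0.99410 = 1.080072
Break-even inflation = 1.080072 − 1 → 8.01%.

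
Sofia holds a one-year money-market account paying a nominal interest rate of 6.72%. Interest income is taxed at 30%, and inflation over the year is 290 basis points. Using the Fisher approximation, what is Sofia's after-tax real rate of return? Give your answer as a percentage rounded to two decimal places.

After-tax nominal return = 6.72% × (1 − 0.3) = 4.7040%.
r ≈ 4.7040% − 2.9% → 1.80%.

1.80%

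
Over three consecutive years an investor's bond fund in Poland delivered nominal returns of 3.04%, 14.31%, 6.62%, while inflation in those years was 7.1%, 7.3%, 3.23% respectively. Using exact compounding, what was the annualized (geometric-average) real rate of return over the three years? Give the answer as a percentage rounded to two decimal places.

Nominal growth factor = 1.0304 × 1.1431 × 1.0662 = 1.25582393
Price-level growth factor = 1.0710 × 1.0730 × 1.0323 = 1.18630161
Real growth factor = 1.25582393 / 1.18630161 = 1.05860425
Annualized real rate = 1.05860425^(1/3) − 1 = 1.9165% → 1.92%.

1.92%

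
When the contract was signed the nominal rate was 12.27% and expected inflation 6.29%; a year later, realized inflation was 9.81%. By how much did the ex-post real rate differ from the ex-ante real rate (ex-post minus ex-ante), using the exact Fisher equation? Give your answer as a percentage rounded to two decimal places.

-3.39%

Ex-ante: (1 + 0.1227)/(1 + 0.0629) − 1 = 5.6261%
Ex-post: (1 + 0.1227)/(1 + 0.0981) − 1 = 2.2402%
Difference (ex-post − ex-ante) = -3.3859% → -3.39%.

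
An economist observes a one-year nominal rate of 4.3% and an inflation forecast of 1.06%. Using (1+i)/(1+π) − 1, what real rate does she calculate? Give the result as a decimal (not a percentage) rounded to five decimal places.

By the Fisher identity, 1 + r = (1 + i)/(1 + π).
1 + r = 1.04300 / 1.01060 = 1.032060
r = 1.032060 − 1 = 3.2060%, i.e. 0.03206.

0.03206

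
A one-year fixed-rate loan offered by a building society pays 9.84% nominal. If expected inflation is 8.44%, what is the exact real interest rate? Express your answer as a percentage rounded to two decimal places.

1.29%

By the Fisher equation, 1 + r = (1 + i)/(1 + π).
1 + r = 1.09840 / 1.08440 = 1.012910
r = 1.012910 − 1 = 1.2910%, i.e. 1.29%.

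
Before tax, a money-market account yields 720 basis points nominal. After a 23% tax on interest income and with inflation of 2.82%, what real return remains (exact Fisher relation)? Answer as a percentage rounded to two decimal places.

After-tax nominal return = 7.2% × (1 − 0.23) = 5.5440%.
1 + r = 1.05544 / 1.02820 = 1.026493
After-tax real rate = 1.026493 − 1 → 2.65%.

2.65%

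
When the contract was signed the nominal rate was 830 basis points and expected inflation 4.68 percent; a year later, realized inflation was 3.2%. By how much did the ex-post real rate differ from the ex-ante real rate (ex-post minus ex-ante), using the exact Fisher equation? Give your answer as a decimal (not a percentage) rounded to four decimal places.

0.0148

Ex-ante: (1 + 0.0830)/(1 + 0.0468) − 1 = 3.4582%
Ex-post: (1 + 0.0830)/(1 + 0.0320) − 1 = 4.9419%
Difference (ex-post − ex-ante) = 1.4837% → 0.0148.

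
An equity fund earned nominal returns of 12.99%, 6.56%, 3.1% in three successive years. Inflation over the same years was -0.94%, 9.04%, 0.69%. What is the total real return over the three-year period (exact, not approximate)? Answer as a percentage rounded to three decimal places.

Nominal growth factor = 1.1299 × 1.0656 × 1.0310 = 1.241346
Price-level growth factor = 0.9906 × 1.0904 × 1.0069 = 1.087603
Real growth factor = 1.241346 / 1.087603 = 1.141359
Total real return = 1.141359 − 1 → 14.136%.

14.136%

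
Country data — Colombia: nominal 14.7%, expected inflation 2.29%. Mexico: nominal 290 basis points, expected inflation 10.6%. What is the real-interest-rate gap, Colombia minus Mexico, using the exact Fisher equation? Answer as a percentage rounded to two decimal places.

19.09%

Colombia: (1 + 0.1470)/(1 + 0.0229) − 1 = 12.1322%
Mexico: (1 + 0.0290)/(1 + 0.1060) − 1 = -6.9620%
Differential = 12.1322% − (-6.9620%) = 19.0942% → 19.09%.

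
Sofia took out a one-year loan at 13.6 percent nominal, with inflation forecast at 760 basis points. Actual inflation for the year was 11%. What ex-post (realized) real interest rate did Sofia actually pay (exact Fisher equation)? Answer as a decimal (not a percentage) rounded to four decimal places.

Ex-post: (1 + 0.1360)/(1 + 0.1100) − 1 = 2.3423%
So the realized real rate is 0.0234.

0.0234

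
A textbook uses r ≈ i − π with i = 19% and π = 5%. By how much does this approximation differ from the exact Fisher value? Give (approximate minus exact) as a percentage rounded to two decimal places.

Approximate: r ≈ 19.000% − 5.000% = 14.0000%
Exact: (1 + 0.1900)/(1 + 0.0500) − 1 = 13.3333%
Error = 14.0000% − 13.3333% = 0.6667% → 0.67%.

0.67%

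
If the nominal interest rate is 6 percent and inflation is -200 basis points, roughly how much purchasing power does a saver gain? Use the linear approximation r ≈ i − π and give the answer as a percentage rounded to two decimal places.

8.00%

r ≈ i − π = 6% − (-2%) = 8.00%.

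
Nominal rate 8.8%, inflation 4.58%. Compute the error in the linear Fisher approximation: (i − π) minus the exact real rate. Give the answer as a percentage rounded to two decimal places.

Approximate: r ≈ 8.800% − 4.580% = 4.2200%
Exact: (1 + 0.0880)/(1 + 0.0458) − 1 = 4.0352%
Error = 4.2200% − 4.0352% = 0.1848% → 0.18%.

0.18%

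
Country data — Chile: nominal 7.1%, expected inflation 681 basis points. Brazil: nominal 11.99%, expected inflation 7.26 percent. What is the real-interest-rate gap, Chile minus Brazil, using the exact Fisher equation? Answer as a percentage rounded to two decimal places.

Chile: (1 + 0.0710)/(1 + 0.0681) − 1 = 0.2715%
Brazil: (1 + 0.1199)/(1 + 0.0726) − 1 = 4.4098%
Differential = 0.2715% − 4.4098% = -4.1383% → -4.14%.

-4.14%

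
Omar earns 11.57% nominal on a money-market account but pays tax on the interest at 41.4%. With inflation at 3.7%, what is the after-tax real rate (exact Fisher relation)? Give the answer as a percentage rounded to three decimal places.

After-tax nominal return = 11.57% × (1 − 0.414) = 6.78002%.
1 + r = 1.0678002 / 1.03700 = 1.029701
After-tax real rate = 1.029701 − 1 → 2.970%.

2.970%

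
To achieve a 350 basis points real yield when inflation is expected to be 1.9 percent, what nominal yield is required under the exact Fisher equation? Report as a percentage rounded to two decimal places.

(1 + i) = (1 + r)(1 + π) = 1.03500 × 1.01900 = 1.054665
i = 1.054665 − 1, so the required nominal rate is 5.47%.

5.47%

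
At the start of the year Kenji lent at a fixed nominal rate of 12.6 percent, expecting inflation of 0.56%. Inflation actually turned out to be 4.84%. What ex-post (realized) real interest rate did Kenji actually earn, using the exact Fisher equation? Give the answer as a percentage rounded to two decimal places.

7.40%

Ex-post: (1 + 0.1260)/(1 + 0.0484) − 1 = 7.4018%
So the realized real rate is 7.40%.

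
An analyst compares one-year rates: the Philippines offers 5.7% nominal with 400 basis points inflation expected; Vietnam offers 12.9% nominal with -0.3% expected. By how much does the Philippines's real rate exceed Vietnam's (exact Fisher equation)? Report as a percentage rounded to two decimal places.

-11.61%

The Philippines: (1 + 0.0570)/(1 + 0.0400) − 1 = 1.6346%
Vietnam: (1 + 0.1290)/(1 − 0.0030) − 1 = 13.2397%
Differential = 1.6346% − 13.2397% = -11.6051% → -11.61%.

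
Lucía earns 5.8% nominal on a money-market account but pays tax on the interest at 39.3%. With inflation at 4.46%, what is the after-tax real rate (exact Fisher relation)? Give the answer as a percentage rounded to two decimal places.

After-tax nominal return = 5.8% × (1 − 0.393) = 3.5206%.
1 + r = 1.035206 / 1.04460 = 0.991007
After-tax real rate = 0.991007 − 1 → -0.90%.

-0.90%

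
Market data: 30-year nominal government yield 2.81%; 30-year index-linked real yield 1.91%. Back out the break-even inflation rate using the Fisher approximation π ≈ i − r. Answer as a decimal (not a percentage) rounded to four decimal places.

π ≈ i − r = 2.81% − 1.91% → 0.0090.

0.0090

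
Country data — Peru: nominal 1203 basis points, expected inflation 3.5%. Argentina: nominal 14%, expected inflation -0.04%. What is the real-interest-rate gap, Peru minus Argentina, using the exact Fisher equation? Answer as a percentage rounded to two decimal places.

-5.80%

Peru: (1 + 0.1203)/(1 + 0.0350) − 1 = 8.2415%
Argentina: (1 + 0.1400)/(1 − 0.0004) − 1 = 14.0456%
Differential = 8.2415% − 14.0456% = -5.8041% → -5.80%.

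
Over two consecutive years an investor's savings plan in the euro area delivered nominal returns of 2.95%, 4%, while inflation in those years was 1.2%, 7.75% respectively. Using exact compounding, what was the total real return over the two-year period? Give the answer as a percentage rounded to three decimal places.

-1.811%

Compound the nominal returns: 1.0295 × 1.0400 = 1.070680.
Compound inflation: 1.0120 × 1.0775 = 1.090430.
Deflate: 1.070680 / 1.090430 = 0.981888.
Total real return = 0.981888 − 1 → -1.811%.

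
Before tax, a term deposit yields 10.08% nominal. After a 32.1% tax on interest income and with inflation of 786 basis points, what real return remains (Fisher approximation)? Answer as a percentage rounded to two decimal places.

After-tax nominal return = 10.08% × (1 − 0.321) = 6.84432%.
r ≈ 6.84432% − 7.86% → -1.02%.

-1.02%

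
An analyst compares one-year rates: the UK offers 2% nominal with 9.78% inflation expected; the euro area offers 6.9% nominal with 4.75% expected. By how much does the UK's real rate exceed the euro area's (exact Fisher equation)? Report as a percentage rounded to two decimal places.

The UK: (1 + 0.0200)/(1 + 0.0978) − 1 = -7.0869%
The euro area: (1 + 0.0690)/(1 + 0.0475) − 1 = 2.0525%
Differential = -7.0869% − 2.0525% = -9.1394% → -9.14%.

-9.14%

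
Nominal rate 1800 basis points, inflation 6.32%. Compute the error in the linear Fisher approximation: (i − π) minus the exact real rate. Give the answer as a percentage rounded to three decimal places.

0.694%

Approximate: r ≈ 18.000% − 6.320% = 11.6800%
Exact: (1 + 0.1800)/(1 + 0.0632) − 1 = 10.9857%
Error = 11.6800% − 10.9857% = 0.6943% → 0.694%.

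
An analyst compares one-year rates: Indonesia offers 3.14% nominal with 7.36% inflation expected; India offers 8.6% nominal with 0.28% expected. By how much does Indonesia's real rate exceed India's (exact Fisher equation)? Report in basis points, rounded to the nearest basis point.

-1223 basis points

Indonesia: (1 + 0.0314)/(1 + 0.0736) − 1 = -3.9307%
India: (1 + 0.0860)/(1 + 0.0028) − 1 = 8.2968%
Differential = -3.9307% − 8.2968% = -12.2275% → -1223 basis points.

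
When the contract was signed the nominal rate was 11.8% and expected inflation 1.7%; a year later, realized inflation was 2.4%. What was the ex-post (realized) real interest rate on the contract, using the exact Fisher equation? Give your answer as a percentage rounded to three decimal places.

9.180%

Ex-post: (1 + 0.1180)/(1 + 0.0240) − 1 = 9.1797%
So the realized real rate is 9.180%.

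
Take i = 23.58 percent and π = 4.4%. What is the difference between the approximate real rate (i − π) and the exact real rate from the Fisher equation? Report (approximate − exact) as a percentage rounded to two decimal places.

Approximate: r ≈ 23.580% − 4.400% = 19.1800%
Exact: (1 + 0.2358)/(1 + 0.0440) − 1 = 18.3716%
Error = 19.1800% − 18.3716% = 0.8084% → 0.81%.

0.81%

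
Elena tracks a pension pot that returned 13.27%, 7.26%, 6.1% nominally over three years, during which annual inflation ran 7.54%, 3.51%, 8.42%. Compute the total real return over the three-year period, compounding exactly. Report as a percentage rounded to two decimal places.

6.81%

Nominal growth factor = 1.1327 × 1.0726 × 1.0610 = 1.289045
Price-level growth factor = 1.0754 × 1.0351 × 1.0842 = 1.206873
Real growth factor = 1.289045 / 1.206873 = 1.068086
Total real return = 1.068086 − 1 → 6.81%.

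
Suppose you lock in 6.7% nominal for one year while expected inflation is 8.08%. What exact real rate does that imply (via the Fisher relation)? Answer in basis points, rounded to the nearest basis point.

-128 basis points

1 + r = 1.06700 / 1.08080 = 0.987232
r = 0.987232 − 1 = -1.2768%, i.e. -128 basis points.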